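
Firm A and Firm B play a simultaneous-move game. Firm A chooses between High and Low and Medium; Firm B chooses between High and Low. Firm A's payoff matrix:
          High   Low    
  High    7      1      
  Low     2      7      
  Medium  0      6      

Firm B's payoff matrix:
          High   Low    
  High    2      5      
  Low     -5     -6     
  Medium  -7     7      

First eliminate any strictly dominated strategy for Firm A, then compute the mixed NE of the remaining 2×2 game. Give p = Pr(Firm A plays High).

Firm A's strategy Medium is strictly dominated by Low: 2 > 0 and 7 > 6. Eliminate Medium.
Firm A's mix must leave Firm B indifferent between High and Low.
  Firm B's expected payoff from High: p·2 + (1−p)·(-5) = 7p - 5
  Firm B's expected payoff from Low: p·5 + (1−p)·(-6) = 11p - 6
  7p - 5 = 11p - 6  ⇒  -4p = -1  ⇒  p = 1/4.

p = 1/4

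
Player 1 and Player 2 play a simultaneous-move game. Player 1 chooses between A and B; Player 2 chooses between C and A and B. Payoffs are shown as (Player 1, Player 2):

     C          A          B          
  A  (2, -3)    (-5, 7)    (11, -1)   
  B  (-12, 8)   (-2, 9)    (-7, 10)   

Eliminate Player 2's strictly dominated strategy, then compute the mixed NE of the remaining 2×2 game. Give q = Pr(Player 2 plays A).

q = 6/7

Player 2's strategy C is strictly dominated by B: -1 > -3 and 10 > 8. Eliminate C.
Set Player 1's expected payoff from A equal to that from B:
  Player 1's payoff to A: q·(-5) + (1−q)·11 = -16q + 11
  Player 1's payoff to B: q·(-2) + (1−q)·(-7) = 5q - 7
  -16q + 11 = 5q - 7  ⇒  -21q = -18  ⇒  q = 6/7.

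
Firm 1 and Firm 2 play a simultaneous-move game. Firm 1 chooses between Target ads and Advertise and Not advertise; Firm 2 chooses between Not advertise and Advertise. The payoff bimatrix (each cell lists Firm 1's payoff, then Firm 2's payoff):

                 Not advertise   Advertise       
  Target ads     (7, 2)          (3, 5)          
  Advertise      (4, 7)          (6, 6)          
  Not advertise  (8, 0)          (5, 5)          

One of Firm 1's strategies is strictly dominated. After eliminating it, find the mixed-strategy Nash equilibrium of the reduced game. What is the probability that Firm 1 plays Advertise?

p = 5/6

Firm 1's strategy Target ads is strictly dominated by Not advertise: 8 > 7 and 5 > 3. Eliminate Target ads.
In a mixed equilibrium Firm 2 is indifferent between Not advertise and Advertise; this condition fixes p.
  Firm 2's payoff from Not advertise: p·7 + (1−p)·0 = 7p
  Firm 2's payoff from Advertise: p·6 + (1−p)·5 = p + 5
  7p = p + 5  ⇒  6p = 5  ⇒  p = 5/6.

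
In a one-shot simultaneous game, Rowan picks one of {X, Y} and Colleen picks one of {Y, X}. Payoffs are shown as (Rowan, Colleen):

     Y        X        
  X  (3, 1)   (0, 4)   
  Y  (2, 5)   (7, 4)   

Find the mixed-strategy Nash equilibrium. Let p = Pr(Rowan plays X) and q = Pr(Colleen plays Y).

p = 1/4, q = 7/8

In a mixed equilibrium Colleen is indifferent between Y and X; this condition fixes p.
  Colleen's expected payoff from Y: p·1 + (1−p)·5 = -4p + 5
  Colleen's expected payoff from X: p·4 + (1−p)·4 = 4
  -4p + 5 = 4  ⇒  -4p = -1  ⇒  p = 1/4.
Set Rowan's expected payoff from X equal to that from Y:
  Rowan's payoff from X: q·3 + (1−q)·0 = 3q
  Rowan's payoff from Y: q·2 + (1−q)·7 = -5q + 7
  3q = -5q + 7  ⇒  8q = 7  ⇒  q = 7/8.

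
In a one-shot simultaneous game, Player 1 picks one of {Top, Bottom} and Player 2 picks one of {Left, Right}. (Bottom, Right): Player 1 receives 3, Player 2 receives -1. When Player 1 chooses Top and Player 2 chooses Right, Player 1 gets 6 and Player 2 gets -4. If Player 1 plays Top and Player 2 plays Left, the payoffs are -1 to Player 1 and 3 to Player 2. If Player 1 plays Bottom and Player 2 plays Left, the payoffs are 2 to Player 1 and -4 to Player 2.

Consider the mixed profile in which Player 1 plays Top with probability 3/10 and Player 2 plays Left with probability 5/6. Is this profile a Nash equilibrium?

No

Given Player 2's mix q = 5/6, Player 1's payoff from Top is 1/6 but from Bottom is 13/6. Player 1 strictly prefers Bottom, so Player 1 would not mix.
So the proposed profile is not a Nash equilibrium.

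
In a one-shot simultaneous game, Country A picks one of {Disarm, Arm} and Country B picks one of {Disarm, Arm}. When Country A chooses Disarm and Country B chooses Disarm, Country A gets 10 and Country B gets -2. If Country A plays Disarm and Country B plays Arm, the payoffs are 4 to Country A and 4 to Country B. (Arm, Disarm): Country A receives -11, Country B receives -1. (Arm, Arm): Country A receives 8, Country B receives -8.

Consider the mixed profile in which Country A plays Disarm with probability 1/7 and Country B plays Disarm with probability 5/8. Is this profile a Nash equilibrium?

Given Country A's mix p = 1/7, Country B's payoff from Disarm is -8/7 but from Arm is -44/7. Country B strictly prefers Disarm, so Country B would not mix.
So the proposed profile is not a Nash equilibrium.

No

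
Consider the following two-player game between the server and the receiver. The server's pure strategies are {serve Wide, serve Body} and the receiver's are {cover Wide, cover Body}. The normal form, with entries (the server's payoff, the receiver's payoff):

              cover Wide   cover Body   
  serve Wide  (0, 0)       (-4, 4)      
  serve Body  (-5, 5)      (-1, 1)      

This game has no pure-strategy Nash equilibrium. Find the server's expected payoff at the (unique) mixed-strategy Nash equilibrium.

For the server to be willing to mix, the server must be indifferent between serve Wide and serve Body, which pins down the receiver's mix.
  the server's payoff from serve Wide: q·0 + (1−q)·(-4) = 4q - 4
  the server's payoff from serve Body: q·(-5) + (1−q)·(-1) = -4q - 1
  4q - 4 = -4q - 1  ⇒  8q = 3  ⇒  q = 3/8.
At equilibrium the server is indifferent across rows, so the server's payoff equals the payoff from serve Wide: (3/8)·0 + (5/8)·(-4) = -5/2.

-5/2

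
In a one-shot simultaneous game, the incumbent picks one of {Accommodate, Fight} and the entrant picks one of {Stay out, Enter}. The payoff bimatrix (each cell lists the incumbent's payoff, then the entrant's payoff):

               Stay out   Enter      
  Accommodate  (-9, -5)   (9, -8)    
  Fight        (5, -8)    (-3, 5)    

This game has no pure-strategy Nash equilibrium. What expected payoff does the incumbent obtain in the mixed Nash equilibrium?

9/13

The incumbent's indifference between Accommodate and Fight determines the entrant's mixing probability q:
  the incumbent's payoff to Accommodate: q·(-9) + (1−q)·9 = -18q + 9
  the incumbent's payoff to Fight: q·5 + (1−q)·(-3) = 8q - 3
  -18q + 9 = 8q - 3  ⇒  -26q = -12  ⇒  q = 6/13.
At equilibrium the incumbent is indifferent across rows, so the incumbent's payoff equals the payoff from Accommodate: (6/13)·(-9) + (7/13)·9 = 9/13.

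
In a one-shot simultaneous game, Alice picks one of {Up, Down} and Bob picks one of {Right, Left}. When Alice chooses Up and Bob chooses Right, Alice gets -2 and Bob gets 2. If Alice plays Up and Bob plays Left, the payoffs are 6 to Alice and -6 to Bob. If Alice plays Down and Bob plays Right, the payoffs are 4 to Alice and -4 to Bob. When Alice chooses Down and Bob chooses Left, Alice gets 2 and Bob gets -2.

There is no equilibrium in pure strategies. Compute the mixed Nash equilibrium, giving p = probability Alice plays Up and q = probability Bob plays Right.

p = 1/5, q = 2/5

Bob's indifference between Right and Left determines Alice's mixing probability p:
  Bob's payoff from Right: p·2 + (1−p)·(-4) = 6p - 4
  Bob's payoff from Left: p·(-6) + (1−p)·(-2) = -4p - 2
  6p - 4 = -4p - 2  ⇒  10p = 2  ⇒  p = 1/5.
Set Alice's expected payoff from Up equal to that from Down:
  Alice's payoff from Up: q·(-2) + (1−q)·6 = -8q + 6
  Alice's payoff from Down: q·4 + (1−q)·2 = 2q + 2
  -8q + 6 = 2q + 2  ⇒  -10q = -4  ⇒  q = 2/5.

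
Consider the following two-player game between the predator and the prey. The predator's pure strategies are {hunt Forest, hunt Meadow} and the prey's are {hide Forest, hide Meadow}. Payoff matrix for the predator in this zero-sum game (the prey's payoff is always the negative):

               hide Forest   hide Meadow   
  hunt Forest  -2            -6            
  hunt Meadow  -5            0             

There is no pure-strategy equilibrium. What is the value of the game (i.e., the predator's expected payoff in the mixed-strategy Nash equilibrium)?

The predator's indifference between hunt Forest and hunt Meadow determines the prey's mixing probability q:
  the predator's payoff from hunt Forest: q·(-2) + (1−q)·(-6) = 4q - 6
  the predator's payoff from hunt Meadow: q·(-5) + (1−q)·0 = -5q
  4q - 6 = -5q  ⇒  9q = 6  ⇒  q = 2/3.
The value is the predator's expected payoff against this mix (using hunt Forest): (2/3)·(-2) + (1/3)·(-6) = -10/3.

v = -10/3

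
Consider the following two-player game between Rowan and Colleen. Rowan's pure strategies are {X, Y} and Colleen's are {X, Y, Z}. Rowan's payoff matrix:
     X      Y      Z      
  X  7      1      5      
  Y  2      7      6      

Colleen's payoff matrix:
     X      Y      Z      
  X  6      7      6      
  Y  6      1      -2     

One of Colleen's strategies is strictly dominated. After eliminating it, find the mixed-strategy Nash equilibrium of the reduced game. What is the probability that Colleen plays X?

q = 6/11

Colleen's strategy Z is strictly dominated by Y: 7 > 6 and 1 > -2. Eliminate Z.
For Rowan to be willing to mix, Rowan must be indifferent between X and Y, which pins down Colleen's mix.
  Rowan's payoff from X: q·7 + (1−q)·1 = 6q + 1
  Rowan's payoff from Y: q·2 + (1−q)·7 = -5q + 7
  6q + 1 = -5q + 7  ⇒  11q = 6  ⇒  q = 6/11.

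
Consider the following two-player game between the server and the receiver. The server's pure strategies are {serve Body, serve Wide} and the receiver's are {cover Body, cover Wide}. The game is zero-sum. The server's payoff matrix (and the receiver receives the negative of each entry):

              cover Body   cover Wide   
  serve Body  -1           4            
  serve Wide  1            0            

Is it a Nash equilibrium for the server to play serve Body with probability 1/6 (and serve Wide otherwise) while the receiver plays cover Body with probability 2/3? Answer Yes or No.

Yes

Check the receiver's indifference given the server's mix p = 1/6:
  payoff from cover Body = -2/3; payoff from cover Wide = -2/3 — equal.
Check the server's indifference given the receiver's mix q = 2/3:
  payoff from serve Body = 2/3; payoff from serve Wide = 2/3 — equal.
Both players are indifferent, so neither can profitably deviate.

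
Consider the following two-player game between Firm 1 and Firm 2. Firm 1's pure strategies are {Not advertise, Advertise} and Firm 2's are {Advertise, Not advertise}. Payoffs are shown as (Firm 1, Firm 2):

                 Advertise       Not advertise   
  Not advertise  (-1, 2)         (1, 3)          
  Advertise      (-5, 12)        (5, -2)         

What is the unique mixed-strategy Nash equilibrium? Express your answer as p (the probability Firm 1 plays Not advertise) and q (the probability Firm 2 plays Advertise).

p = 14/15, q = 1/2

Firm 1's mix must leave Firm 2 indifferent between Advertise and Not advertise.
  Firm 2's expected payoff from Advertise: p·2 + (1−p)·12 = -10p + 12
  Firm 2's expected payoff from Not advertise: p·3 + (1−p)·(-2) = 5p - 2
  -10p + 12 = 5p - 2  ⇒  -15p = -14  ⇒  p = 14/15.
Firm 1's indifference between Not advertise and Advertise determines Firm 2's mixing probability q:
  Firm 1's payoff to Not advertise: q·(-1) + (1−q)·1 = -2q + 1
  Firm 1's payoff to Advertise: q·(-5) + (1−q)·5 = -10q + 5
  -2q + 1 = -10q + 5  ⇒  8q = 4  ⇒  q = 1/2.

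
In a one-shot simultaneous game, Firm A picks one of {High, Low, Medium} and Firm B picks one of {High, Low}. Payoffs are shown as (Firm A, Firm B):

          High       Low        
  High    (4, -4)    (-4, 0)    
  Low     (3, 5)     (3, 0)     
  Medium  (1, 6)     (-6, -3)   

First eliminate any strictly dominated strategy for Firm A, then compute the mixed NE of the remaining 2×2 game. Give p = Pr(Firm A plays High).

p = 5/9

Firm A's strategy Medium is strictly dominated by High: 4 > 1 and -4 > -6. Eliminate Medium.
For Firm B to be willing to mix, Firm B must be indifferent between High and Low, which pins down Firm A's mix.
  Firm B's expected payoff from High: p·(-4) + (1−p)·5 = -9p + 5
  Firm B's expected payoff from Low: p·0 + (1−p)·0 = 0
  -9p + 5 = 0  ⇒  -9p = -5  ⇒  p = 5/9.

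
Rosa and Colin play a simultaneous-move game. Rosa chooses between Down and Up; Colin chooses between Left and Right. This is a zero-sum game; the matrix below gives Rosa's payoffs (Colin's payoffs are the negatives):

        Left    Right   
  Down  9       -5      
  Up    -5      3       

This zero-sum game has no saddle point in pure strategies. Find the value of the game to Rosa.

v = 1/11

Set Rosa's expected payoff from Down equal to that from Up:
  Rosa's payoff to Down: q·9 + (1−q)·(-5) = 14q - 5
  Rosa's payoff to Up: q·(-5) + (1−q)·3 = -8q + 3
  14q - 5 = -8q + 3  ⇒  22q = 8  ⇒  q = 4/11.
The value is Rosa's expected payoff against this mix (using Down): (4/11)·9 + (7/11)·(-5) = 1/11.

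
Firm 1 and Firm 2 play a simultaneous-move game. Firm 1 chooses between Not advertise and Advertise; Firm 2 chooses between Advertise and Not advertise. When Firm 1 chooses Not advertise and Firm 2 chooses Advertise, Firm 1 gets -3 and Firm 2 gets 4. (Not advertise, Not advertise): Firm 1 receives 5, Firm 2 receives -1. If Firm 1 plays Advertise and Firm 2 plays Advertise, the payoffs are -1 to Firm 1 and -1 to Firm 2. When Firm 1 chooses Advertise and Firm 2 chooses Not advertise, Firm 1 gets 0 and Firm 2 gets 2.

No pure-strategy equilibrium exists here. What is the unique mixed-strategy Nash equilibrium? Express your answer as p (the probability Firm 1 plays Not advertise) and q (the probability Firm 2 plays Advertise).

In a mixed equilibrium Firm 2 is indifferent between Advertise and Not advertise; this condition fixes p.
  Firm 2's payoff to Advertise: p·4 + (1−p)·(-1) = 5p - 1
  Firm 2's payoff to Not advertise: p·(-1) + (1−p)·2 = -3p + 2
  5p - 1 = -3p + 2  ⇒  8p = 3  ⇒  p = 3/8.
Firm 1's indifference between Not advertise and Advertise determines Firm 2's mixing probability q:
  Firm 1's expected payoff from Not advertise: q·(-3) + (1−q)·5 = -8q + 5
  Firm 1's expected payoff from Advertise: q·(-1) + (1−q)·0 = -q
  -8q + 5 = -q  ⇒  -7q = -5  ⇒  q = 5/7.

p = 3/8, q = 5/7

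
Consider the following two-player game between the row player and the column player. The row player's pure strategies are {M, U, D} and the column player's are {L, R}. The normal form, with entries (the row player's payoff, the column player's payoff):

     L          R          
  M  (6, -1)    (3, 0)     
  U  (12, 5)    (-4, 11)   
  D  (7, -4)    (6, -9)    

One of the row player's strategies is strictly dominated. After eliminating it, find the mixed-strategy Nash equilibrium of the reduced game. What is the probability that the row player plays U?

The row player's strategy M is strictly dominated by D: 7 > 6 and 6 > 3. Eliminate M.
In a mixed equilibrium the column player is indifferent between L and R; this condition fixes p.
  the column player's expected payoff from L: p·5 + (1−p)·(-4) = 9p - 4
  the column player's expected payoff from R: p·11 + (1−p)·(-9) = 20p - 9
  9p - 4 = 20p - 9  ⇒  -11p = -5  ⇒  p = 5/11.

p = 5/11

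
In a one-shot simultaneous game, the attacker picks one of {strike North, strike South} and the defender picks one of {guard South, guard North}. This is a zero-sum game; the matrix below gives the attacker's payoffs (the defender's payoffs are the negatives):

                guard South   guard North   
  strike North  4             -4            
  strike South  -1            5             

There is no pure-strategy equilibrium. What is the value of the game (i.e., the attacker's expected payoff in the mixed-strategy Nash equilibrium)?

v = 8/7

In a mixed equilibrium the attacker is indifferent between strike North and strike South; this condition fixes q.
  the attacker's expected payoff from strike North: q·4 + (1−q)·(-4) = 8q - 4
  the attacker's expected payoff from strike South: q·(-1) + (1−q)·5 = -6q + 5
  8q - 4 = -6q + 5  ⇒  14q = 9  ⇒  q = 9/14.
The value is the attacker's expected payoff against this mix (using strike North): (9/14)·4 + (5/14)·(-4) = 8/7.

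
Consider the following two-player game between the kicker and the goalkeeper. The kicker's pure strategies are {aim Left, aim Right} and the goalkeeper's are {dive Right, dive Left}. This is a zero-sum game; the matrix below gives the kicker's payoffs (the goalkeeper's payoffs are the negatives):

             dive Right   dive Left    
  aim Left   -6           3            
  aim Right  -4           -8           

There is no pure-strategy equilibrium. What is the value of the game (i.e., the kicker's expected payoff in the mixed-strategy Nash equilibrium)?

v = -60/13

The goalkeeper's mix must leave the kicker indifferent between aim Left and aim Right.
  the kicker's expected payoff from aim Left: q·(-6) + (1−q)·3 = -9q + 3
  the kicker's expected payoff from aim Right: q·(-4) + (1−q)·(-8) = 4q - 8
  -9q + 3 = 4q - 8  ⇒  -13q = -11  ⇒  q = 11/13.
The value is the kicker's expected payoff against this mix (using aim Left): (11/13)·(-6) + (2/13)·3 = -60/13.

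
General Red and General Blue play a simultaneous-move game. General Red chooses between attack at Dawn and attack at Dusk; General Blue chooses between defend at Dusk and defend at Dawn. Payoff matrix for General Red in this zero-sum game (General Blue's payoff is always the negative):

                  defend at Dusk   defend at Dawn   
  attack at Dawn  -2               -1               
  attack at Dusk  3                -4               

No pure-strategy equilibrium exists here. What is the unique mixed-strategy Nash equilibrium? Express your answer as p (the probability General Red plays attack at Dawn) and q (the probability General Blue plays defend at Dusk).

p = 7/8, q = 3/8

General Red's mix must leave General Blue indifferent between defend at Dusk and defend at Dawn.
  General Blue's payoff from defend at Dusk: p·2 + (1−p)·(-3) = 5p - 3
  General Blue's payoff from defend at Dawn: p·1 + (1−p)·4 = -3p + 4
  5p - 3 = -3p + 4  ⇒  8p = 7  ⇒  p = 7/8.
For General Red to be willing to mix, General Red must be indifferent between attack at Dawn and attack at Dusk, which pins down General Blue's mix.
  General Red's payoff to attack at Dawn: q·(-2) + (1−q)·(-1) = -q - 1
  General Red's payoff to attack at Dusk: q·3 + (1−q)·(-4) = 7q - 4
  -q - 1 = 7q - 4  ⇒  -8q = -3  ⇒  q = 3/8.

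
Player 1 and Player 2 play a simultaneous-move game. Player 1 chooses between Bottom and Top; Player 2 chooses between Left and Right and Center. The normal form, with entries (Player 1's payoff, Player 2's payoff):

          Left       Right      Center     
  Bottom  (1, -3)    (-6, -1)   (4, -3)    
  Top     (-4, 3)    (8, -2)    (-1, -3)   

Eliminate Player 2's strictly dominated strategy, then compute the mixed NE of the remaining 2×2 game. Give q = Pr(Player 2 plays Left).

Player 2's strategy Center is strictly dominated by Right: -1 > -3 and -2 > -3. Eliminate Center.
Set Player 1's expected payoff from Bottom equal to that from Top:
  Player 1's payoff to Bottom: q·1 + (1−q)·(-6) = 7q - 6
  Player 1's payoff to Top: q·(-4) + (1−q)·8 = -12q + 8
  7q - 6 = -12q + 8  ⇒  19q = 14  ⇒  q = 14/19.

q = 14/19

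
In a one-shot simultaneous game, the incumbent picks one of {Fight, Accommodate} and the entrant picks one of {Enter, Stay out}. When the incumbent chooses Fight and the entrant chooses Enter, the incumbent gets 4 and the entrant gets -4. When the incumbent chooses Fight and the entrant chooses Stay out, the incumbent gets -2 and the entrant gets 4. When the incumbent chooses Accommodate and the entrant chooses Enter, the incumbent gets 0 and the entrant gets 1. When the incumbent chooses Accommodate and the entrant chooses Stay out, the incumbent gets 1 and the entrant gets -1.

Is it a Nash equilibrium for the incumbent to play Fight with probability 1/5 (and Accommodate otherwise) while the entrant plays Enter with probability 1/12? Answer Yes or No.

Given the entrant's mix q = 1/12, the incumbent's payoff from Fight is -3/2 but from Accommodate is 11/12. The incumbent strictly prefers Accommodate, so the incumbent would not mix.
So the proposed profile is not a Nash equilibrium.

No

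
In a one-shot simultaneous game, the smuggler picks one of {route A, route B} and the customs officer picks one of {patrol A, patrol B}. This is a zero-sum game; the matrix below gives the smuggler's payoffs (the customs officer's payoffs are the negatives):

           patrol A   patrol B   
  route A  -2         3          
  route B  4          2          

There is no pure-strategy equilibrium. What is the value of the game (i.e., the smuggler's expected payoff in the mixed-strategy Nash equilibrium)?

Set the smuggler's expected payoff from route A equal to that from route B:
  the smuggler's payoff to route A: q·(-2) + (1−q)·3 = -5q + 3
  the smuggler's payoff to route B: q·4 + (1−q)·2 = 2q + 2
  -5q + 3 = 2q + 2  ⇒  -7q = -1  ⇒  q = 1/7.
The value is the smuggler's expected payoff against this mix (using route A): (1/7)·(-2) + (6/7)·3 = 16/7.

v = 16/7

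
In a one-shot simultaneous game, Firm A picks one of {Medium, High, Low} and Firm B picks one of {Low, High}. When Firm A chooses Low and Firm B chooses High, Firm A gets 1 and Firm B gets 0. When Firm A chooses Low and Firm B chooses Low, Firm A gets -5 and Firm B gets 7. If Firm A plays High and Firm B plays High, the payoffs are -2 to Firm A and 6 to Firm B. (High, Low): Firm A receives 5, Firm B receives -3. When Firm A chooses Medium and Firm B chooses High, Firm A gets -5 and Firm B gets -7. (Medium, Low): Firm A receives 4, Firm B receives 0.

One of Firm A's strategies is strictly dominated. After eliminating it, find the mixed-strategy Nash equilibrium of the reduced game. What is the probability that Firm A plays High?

Firm A's strategy Medium is strictly dominated by High: 5 > 4 and -2 > -5. Eliminate Medium.
Firm B's indifference between Low and High determines Firm A's mixing probability p:
  Firm B's payoff to Low: p·(-3) + (1−p)·7 = -10p + 7
  Firm B's payoff to High: p·6 + (1−p)·0 = 6p
  -10p + 7 = 6p  ⇒  -16p = -7  ⇒  p = 7/16.

p = 7/16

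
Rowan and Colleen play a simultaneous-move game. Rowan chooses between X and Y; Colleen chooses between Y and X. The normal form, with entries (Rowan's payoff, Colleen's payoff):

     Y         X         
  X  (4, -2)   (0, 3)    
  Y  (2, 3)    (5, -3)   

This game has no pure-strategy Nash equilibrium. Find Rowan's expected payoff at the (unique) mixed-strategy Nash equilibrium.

For Rowan to be willing to mix, Rowan must be indifferent between X and Y, which pins down Colleen's mix.
  Rowan's payoff to X: q·4 + (1−q)·0 = 4q
  Rowan's payoff to Y: q·2 + (1−q)·5 = -3q + 5
  4q = -3q + 5  ⇒  7q = 5  ⇒  q = 5/7.
At equilibrium Rowan is indifferent across rows, so Rowan's payoff equals the payoff from X: (5/7)·4 + (2/7)·0 = 20/7.

20/7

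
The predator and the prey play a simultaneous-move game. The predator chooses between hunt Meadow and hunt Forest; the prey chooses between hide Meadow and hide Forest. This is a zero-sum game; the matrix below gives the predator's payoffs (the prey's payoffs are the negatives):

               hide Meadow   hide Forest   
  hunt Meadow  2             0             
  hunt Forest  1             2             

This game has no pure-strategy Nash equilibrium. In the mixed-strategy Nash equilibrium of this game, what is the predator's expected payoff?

4/3

The prey's mix must leave the predator indifferent between hunt Meadow and hunt Forest.
  the predator's payoff from hunt Meadow: q·2 + (1−q)·0 = 2q
  the predator's payoff from hunt Forest: q·1 + (1−q)·2 = -q + 2
  2q = -q + 2  ⇒  3q = 2  ⇒  q = 2/3.
At equilibrium the predator is indifferent across rows, so the predator's payoff equals the payoff from hunt Meadow: (2/3)·2 + (1/3)·0 = 4/3.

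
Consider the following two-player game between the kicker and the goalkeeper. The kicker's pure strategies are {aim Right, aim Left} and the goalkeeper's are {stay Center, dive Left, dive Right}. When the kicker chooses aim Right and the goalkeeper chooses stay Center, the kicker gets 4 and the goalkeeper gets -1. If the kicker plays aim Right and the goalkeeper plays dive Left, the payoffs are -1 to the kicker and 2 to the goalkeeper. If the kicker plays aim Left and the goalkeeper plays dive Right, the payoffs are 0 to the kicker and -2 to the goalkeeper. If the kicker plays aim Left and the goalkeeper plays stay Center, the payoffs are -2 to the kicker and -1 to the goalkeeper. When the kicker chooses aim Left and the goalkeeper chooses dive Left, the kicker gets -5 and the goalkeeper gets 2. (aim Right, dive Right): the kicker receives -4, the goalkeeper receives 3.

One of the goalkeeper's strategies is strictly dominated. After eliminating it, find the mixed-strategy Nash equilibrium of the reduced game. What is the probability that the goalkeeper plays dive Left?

q = 1/2

The goalkeeper's strategy stay Center is strictly dominated by dive Left: 2 > -1 and 2 > -1. Eliminate stay Center.
Set the kicker's expected payoff from aim Right equal to that from aim Left:
  the kicker's expected payoff from aim Right: q·(-1) + (1−q)·(-4) = 3q - 4
  the kicker's expected payoff from aim Left: q·(-5) + (1−q)·0 = -5q
  3q - 4 = -5q  ⇒  8q = 4  ⇒  q = 1/2.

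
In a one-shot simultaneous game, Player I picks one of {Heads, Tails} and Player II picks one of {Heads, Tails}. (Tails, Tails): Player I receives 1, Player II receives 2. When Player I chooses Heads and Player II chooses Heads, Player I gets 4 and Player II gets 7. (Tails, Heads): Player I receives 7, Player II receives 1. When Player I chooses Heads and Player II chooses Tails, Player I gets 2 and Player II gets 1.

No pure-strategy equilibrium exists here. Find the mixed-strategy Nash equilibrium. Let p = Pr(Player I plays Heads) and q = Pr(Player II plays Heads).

p = 1/7, q = 1/4

In a mixed equilibrium Player II is indifferent between Heads and Tails; this condition fixes p.
  Player II's payoff from Heads: p·7 + (1−p)·1 = 6p + 1
  Player II's payoff from Tails: p·1 + (1−p)·2 = -p + 2
  6p + 1 = -p + 2  ⇒  7p = 1  ⇒  p = 1/7.
Player I's indifference between Heads and Tails determines Player II's mixing probability q:
  Player I's payoff to Heads: q·4 + (1−q)·2 = 2q + 2
  Player I's payoff to Tails: q·7 + (1−q)·1 = 6q + 1
  2q + 2 = 6q + 1  ⇒  -4q = -1  ⇒  q = 1/4.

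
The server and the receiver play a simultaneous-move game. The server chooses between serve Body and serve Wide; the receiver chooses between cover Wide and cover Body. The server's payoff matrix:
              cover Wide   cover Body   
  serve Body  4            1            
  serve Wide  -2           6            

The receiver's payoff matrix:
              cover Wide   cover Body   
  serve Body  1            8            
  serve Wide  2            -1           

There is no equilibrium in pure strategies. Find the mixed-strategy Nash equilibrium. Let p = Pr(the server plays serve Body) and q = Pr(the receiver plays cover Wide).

p = 3/10, q = 5/11

For the receiver to be willing to mix, the receiver must be indifferent between cover Wide and cover Body, which pins down the server's mix.
  the receiver's payoff from cover Wide: p·1 + (1−p)·2 = -p + 2
  the receiver's payoff from cover Body: p·8 + (1−p)·(-1) = 9p - 1
  -p + 2 = 9p - 1  ⇒  -10p = -3  ⇒  p = 3/10.
Set the server's expected payoff from serve Body equal to that from serve Wide:
  the server's expected payoff from serve Body: q·4 + (1−q)·1 = 3q + 1
  the server's expected payoff from serve Wide: q·(-2) + (1−q)·6 = -8q + 6
  3q + 1 = -8q + 6  ⇒  11q = 5  ⇒  q = 5/11.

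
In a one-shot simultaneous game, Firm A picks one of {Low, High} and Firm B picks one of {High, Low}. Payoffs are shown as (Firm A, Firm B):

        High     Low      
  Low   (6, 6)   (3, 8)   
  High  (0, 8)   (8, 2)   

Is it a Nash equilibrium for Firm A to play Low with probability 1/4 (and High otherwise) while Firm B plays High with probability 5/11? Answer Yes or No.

Given Firm A's mix p = 1/4, Firm B's payoff from High is 15/2 but from Low is 7/2. Firm B strictly prefers High, so Firm B would not mix.
So the proposed profile is not a Nash equilibrium.

No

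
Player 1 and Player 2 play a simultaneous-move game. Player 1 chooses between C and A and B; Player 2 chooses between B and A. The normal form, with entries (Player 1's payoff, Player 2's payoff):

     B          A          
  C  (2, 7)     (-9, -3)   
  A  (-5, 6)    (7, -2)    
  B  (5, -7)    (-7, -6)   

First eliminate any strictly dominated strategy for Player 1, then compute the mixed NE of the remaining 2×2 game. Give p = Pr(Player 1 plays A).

Player 1's strategy C is strictly dominated by B: 5 > 2 and -7 > -9. Eliminate C.
Player 2's indifference between B and A determines Player 1's mixing probability p:
  Player 2's payoff to B: p·6 + (1−p)·(-7) = 13p - 7
  Player 2's payoff to A: p·(-2) + (1−p)·(-6) = 4p - 6
  13p - 7 = 4p - 6  ⇒  9p = 1  ⇒  p = 1/9.

p = 1/9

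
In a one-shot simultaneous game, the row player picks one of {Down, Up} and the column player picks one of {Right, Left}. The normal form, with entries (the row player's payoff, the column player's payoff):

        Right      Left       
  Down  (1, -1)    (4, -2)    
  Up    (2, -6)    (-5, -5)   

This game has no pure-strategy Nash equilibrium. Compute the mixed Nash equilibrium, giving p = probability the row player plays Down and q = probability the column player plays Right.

In a mixed equilibrium the column player is indifferent between Right and Left; this condition fixes p.
  the column player's payoff to Right: p·(-1) + (1−p)·(-6) = 5p - 6
  the column player's payoff to Left: p·(-2) + (1−p)·(-5) = 3p - 5
  5p - 6 = 3p - 5  ⇒  2p = 1  ⇒  p = 1/2.
The row player's indifference between Down and Up determines the column player's mixing probability q:
  the row player's expected payoff from Down: q·1 + (1−q)·4 = -3q + 4
  the row player's expected payoff from Up: q·2 + (1−q)·(-5) = 7q - 5
  -3q + 4 = 7q - 5  ⇒  -10q = -9  ⇒  q = 9/10.

p = 1/2, q = 9/10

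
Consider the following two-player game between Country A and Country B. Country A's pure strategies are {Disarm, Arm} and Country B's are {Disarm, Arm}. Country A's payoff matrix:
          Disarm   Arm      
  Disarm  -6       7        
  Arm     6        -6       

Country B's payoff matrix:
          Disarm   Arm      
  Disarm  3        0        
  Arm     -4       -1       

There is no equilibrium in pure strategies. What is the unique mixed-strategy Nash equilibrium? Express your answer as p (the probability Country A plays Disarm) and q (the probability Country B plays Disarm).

p = 1/2, q = 13/25

For Country B to be willing to mix, Country B must be indifferent between Disarm and Arm, which pins down Country A's mix.
  Country B's expected payoff from Disarm: p·3 + (1−p)·(-4) = 7p - 4
  Country B's expected payoff from Arm: p·0 + (1−p)·(-1) = p - 1
  7p - 4 = p - 1  ⇒  6p = 3  ⇒  p = 1/2.
In a mixed equilibrium Country A is indifferent between Disarm and Arm; this condition fixes q.
  Country A's payoff from Disarm: q·(-6) + (1−q)·7 = -13q + 7
  Country A's payoff from Arm: q·6 + (1−q)·(-6) = 12q - 6
  -13q + 7 = 12q - 6  ⇒  -25q = -13  ⇒  q = 13/25.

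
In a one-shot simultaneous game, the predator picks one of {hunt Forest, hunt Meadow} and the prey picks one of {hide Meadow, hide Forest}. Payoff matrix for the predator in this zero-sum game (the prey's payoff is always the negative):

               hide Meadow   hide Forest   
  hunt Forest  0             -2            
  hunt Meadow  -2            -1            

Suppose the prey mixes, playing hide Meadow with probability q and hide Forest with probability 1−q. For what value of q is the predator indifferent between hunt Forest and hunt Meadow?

Set the predator's expected payoff from hunt Forest equal to that from hunt Meadow:
  the predator's expected payoff from hunt Forest: q·0 + (1−q)·(-2) = 2q - 2
  the predator's expected payoff from hunt Meadow: q·(-2) + (1−q)·(-1) = -q - 1
  2q - 2 = -q - 1  ⇒  3q = 1  ⇒  q = 1/3.

q = 1/3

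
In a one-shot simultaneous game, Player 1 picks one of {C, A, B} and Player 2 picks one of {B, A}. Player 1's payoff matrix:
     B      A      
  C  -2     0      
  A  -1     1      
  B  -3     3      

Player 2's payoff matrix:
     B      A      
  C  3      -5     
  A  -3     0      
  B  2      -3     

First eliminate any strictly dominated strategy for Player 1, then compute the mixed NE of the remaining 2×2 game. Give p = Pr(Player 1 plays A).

p = 5/8

Player 1's strategy C is strictly dominated by A: -1 > -2 and 1 > 0. Eliminate C.
Player 1's mix must leave Player 2 indifferent between B and A.
  Player 2's expected payoff from B: p·(-3) + (1−p)·2 = -5p + 2
  Player 2's expected payoff from A: p·0 + (1−p)·(-3) = 3p - 3
  -5p + 2 = 3p - 3  ⇒  -8p = -5  ⇒  p = 5/8.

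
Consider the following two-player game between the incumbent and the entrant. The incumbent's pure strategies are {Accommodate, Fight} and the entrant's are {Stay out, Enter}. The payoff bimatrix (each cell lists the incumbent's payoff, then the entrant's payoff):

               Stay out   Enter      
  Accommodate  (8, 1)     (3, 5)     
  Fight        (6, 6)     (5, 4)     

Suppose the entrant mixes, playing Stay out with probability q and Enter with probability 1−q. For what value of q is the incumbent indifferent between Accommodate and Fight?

q = 1/2

For the incumbent to be willing to mix, the incumbent must be indifferent between Accommodate and Fight, which pins down the entrant's mix.
  the incumbent's payoff from Accommodate: q·8 + (1−q)·3 = 5q + 3
  the incumbent's payoff from Fight: q·6 + (1−q)·5 = q + 5
  5q + 3 = q + 5  ⇒  4q = 2  ⇒  q = 1/2.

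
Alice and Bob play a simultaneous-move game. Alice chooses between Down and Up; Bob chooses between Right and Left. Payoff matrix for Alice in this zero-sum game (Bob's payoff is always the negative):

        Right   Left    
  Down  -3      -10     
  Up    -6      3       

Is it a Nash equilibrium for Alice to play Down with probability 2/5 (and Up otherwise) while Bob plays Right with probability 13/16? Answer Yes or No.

No

Given Alice's mix p = 2/5, Bob's payoff from Right is 24/5 but from Left is 11/5. Bob strictly prefers Right, so Bob would not mix.
So the proposed profile is not a Nash equilibrium.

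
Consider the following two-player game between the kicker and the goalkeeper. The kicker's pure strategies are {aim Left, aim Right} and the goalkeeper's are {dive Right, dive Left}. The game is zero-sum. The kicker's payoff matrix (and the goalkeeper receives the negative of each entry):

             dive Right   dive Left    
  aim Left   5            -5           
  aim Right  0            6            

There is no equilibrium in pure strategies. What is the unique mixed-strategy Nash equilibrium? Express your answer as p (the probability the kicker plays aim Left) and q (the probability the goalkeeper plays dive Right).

p = 3/8, q = 11/16

The kicker's mix must leave the goalkeeper indifferent between dive Right and dive Left.
  the goalkeeper's payoff from dive Right: p·(-5) + (1−p)·0 = -5p
  the goalkeeper's payoff from dive Left: p·5 + (1−p)·(-6) = 11p - 6
  -5p = 11p - 6  ⇒  -16p = -6  ⇒  p = 3/8.
The goalkeeper's mix must leave the kicker indifferent between aim Left and aim Right.
  the kicker's expected payoff from aim Left: q·5 + (1−q)·(-5) = 10q - 5
  the kicker's expected payoff from aim Right: q·0 + (1−q)·6 = -6q + 6
  10q - 5 = -6q + 6  ⇒  16q = 11  ⇒  q = 11/16.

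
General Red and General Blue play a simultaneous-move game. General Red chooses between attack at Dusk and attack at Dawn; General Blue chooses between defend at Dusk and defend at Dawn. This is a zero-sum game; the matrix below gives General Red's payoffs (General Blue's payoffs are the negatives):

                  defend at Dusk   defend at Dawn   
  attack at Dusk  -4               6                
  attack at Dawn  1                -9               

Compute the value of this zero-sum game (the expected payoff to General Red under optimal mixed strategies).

v = -3/2

Set General Red's expected payoff from attack at Dusk equal to that from attack at Dawn:
  General Red's expected payoff from attack at Dusk: q·(-4) + (1−q)·6 = -10q + 6
  General Red's expected payoff from attack at Dawn: q·1 + (1−q)·(-9) = 10q - 9
  -10q + 6 = 10q - 9  ⇒  -20q = -15  ⇒  q = 3/4.
The value is General Red's expected payoff against this mix (using attack at Dusk): (3/4)·(-4) + (1/4)·6 = -3/2.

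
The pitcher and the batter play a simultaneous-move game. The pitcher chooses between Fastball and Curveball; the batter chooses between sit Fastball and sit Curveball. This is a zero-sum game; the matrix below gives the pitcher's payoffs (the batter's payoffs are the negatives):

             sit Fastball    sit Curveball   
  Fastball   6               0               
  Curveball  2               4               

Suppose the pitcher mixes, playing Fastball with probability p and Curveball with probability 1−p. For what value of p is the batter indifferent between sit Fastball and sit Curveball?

For the batter to be willing to mix, the batter must be indifferent between sit Fastball and sit Curveball, which pins down the pitcher's mix.
  the batter's payoff to sit Fastball: p·(-6) + (1−p)·(-2) = -4p - 2
  the batter's payoff to sit Curveball: p·0 + (1−p)·(-4) = 4p - 4
  -4p - 2 = 4p - 4  ⇒  -8p = -2  ⇒  p = 1/4.

p = 1/4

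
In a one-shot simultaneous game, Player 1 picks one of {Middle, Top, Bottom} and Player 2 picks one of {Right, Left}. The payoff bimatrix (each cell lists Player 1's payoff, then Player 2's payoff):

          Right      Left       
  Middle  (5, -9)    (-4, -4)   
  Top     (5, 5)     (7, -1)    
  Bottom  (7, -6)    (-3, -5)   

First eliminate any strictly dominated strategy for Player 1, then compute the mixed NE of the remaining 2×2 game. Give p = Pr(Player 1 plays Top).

Player 1's strategy Middle is strictly dominated by Bottom: 7 > 5 and -3 > -4. Eliminate Middle.
For Player 2 to be willing to mix, Player 2 must be indifferent between Right and Left, which pins down Player 1's mix.
  Player 2's payoff to Right: p·5 + (1−p)·(-6) = 11p - 6
  Player 2's payoff to Left: p·(-1) + (1−p)·(-5) = 4p - 5
  11p - 6 = 4p - 5  ⇒  7p = 1  ⇒  p = 1/7.

p = 1/7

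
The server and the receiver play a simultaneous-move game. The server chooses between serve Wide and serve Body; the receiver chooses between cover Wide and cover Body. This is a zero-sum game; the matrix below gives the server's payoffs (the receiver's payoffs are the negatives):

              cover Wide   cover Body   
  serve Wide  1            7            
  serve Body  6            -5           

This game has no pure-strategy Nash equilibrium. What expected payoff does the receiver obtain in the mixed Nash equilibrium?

-47/17

The server's mix must leave the receiver indifferent between cover Wide and cover Body.
  the receiver's expected payoff from cover Wide: p·(-1) + (1−p)·(-6) = 5p - 6
  the receiver's expected payoff from cover Body: p·(-7) + (1−p)·5 = -12p + 5
  5p - 6 = -12p + 5  ⇒  17p = 11  ⇒  p = 11/17.
At equilibrium the receiver is indifferent across columns, so the receiver's payoff equals the payoff from cover Wide: (11/17)·(-1) + (6/17)·(-6) = -47/17.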